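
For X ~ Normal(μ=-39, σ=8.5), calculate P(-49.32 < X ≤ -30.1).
0.740112

We have X ~ Normal(μ=-39, σ=8.5).

To find P(-49.32 < X ≤ -30.1), we use:
P(-49.32 < X ≤ -30.1) = P(X ≤ -30.1) - P(X ≤ -49.32)
                 = F(-30.1) - F(-49.32)
                 = 0.852464 - 0.112351
                 = 0.740112

So there's approximately a 74.0% chance that X falls in this range.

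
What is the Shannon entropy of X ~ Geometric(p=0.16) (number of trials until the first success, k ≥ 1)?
2.7479 nats

We have X ~ Geometric(p=0.16) (number of trials until the first success, k ≥ 1).

The Shannon entropy measures the uncertainty or information content of the distribution.

For a Geometric distribution with p=0.16 (number of trials until the first success, k ≥ 1):
H(X) = 2.7479 nats

(In bits, this would be 3.9644 bits.)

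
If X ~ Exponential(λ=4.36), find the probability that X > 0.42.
0.160221

We have X ~ Exponential(λ=4.36).

P(X > 0.42) = 1 - P(X ≤ 0.42)
                = 1 - F(0.42)
                = 1 - 0.839779
                = 0.160221

So there's approximately a 16.0% chance that X exceeds 0.42.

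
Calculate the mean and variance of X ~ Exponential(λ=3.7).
E[X] = 0.2703, Var(X) = 0.0730

We have X ~ Exponential(λ=3.7).

For an Exponential distribution with λ=3.7:

Expected value:
E[X] = 0.2703

Variance:
Var(X) = 0.0730

Standard deviation:
σ = √Var(X) = 0.2703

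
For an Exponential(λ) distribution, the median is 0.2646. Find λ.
λ = 2.6196

For X ~ Exponential(λ), the CDF is F(x) = 1 - e^(-λx).
The median m satisfies F(m) = 0.5:
1 - e^(-λm) = 0.5
e^(-λm) = 0.5
λm = ln(2)
m = ln(2) / λ

Given m = 0.2646:
λ = ln(2) / 0.2646 = 0.693147 / 0.2646 = 2.6196

Verification: ln(2) / 2.6196 = 0.2646 ✓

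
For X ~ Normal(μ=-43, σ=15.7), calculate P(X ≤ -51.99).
0.283454

We have X ~ Normal(μ=-43, σ=15.7).

The CDF gives us P(X ≤ k).

Using the CDF:
P(X ≤ -51.99) = 0.283454

This means there's approximately a 28.3% chance that X is at most -51.99.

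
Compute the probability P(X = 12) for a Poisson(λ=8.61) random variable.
0.063158

We have X ~ Poisson(λ=8.61).

For a Poisson distribution, the PMF gives us the probability of each outcome.

Using the PMF formula:
P(X = 12) = 0.063158

Rounded to 4 decimal places: 0.0632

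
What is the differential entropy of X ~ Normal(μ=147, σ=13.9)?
4.0508 nats

We have X ~ Normal(μ=147, σ=13.9).

The differential entropy measures the uncertainty or information content of the distribution.

For a Normal distribution with μ=147, σ=13.9:
h(X) = 4.0508 nats

(In bits, this would be 5.8441 bits.)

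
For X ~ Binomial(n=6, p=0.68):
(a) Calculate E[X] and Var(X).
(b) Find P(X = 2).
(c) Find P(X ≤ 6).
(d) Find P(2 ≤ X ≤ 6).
(a) E[X] = 4.0800, Var(X) = 1.3056
(b) P(X = 2) = 0.072729
(c) P(X ≤ 6) = 1.000000
(d) P(2 ≤ X ≤ 6) = 0.985236

We have X ~ Binomial(n=6, p=0.68).

(a) Moments:
E[X] = 4.0800
Var(X) = 1.3056
σ = √Var(X) = 1.1426

(b) Point probability using PMF:
P(X = 2) = 0.072729

(c) Cumulative probability using CDF:
P(X ≤ 6) = F(6) = 1.000000

(d) Range probability:
P(2 ≤ X ≤ 6) = P(X ≤ 6) - P(X ≤ 1)
                   = F(6) - F(1)
                   = 1.000000 - 0.014764
                   = 0.985236

This means approximately 98.5% of outcomes fall in the interval [2, 6].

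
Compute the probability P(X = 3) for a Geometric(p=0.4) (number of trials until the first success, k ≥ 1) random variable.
0.144000

We have X ~ Geometric(p=0.4) (number of trials until the first success, k ≥ 1).

For a Geometric distribution, the PMF gives us the probability of each outcome.

Using the PMF formula:
P(X = 3) = 0.144000

Rounded to 4 decimal places: 0.1440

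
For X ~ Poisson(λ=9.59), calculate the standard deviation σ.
3.0968

We have X ~ Poisson(λ=9.59).

For a Poisson distribution with λ=9.59:
σ = √Var(X) = 3.0968

The standard deviation is the square root of the variance.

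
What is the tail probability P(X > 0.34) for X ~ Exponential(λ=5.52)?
0.153079

We have X ~ Exponential(λ=5.52).

P(X > 0.34) = 1 - P(X ≤ 0.34)
                = 1 - F(0.34)
                = 1 - 0.846921
                = 0.153079

So there's approximately a 15.3% chance that X exceeds 0.34.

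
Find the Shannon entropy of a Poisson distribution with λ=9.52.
2.5363 nats

We have X ~ Poisson(λ=9.52).

The Shannon entropy measures the uncertainty or information content of the distribution.

For a Poisson distribution with λ=9.52:
H(X) = 2.5363 nats

(In bits, this would be 3.6592 bits.)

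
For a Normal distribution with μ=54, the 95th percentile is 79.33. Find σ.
σ = 15.3995

For X ~ Normal(μ, σ), the p-th percentile satisfies x = μ + z_p × σ,
where z_p = Φ⁻¹(p) is the standard normal quantile.

Step 1: z_{0.95} = Φ⁻¹(0.95) = 1.6449

Step 2: Solve for σ:
79.33 = 54 + 1.6449 × σ
σ = (79.33 - 54) / 1.6449
σ = 25.33 / 1.6449
σ = 15.3995

Verification: μ + z × σ = 54 + 1.6449 × 15.3995 = 79.33 ✓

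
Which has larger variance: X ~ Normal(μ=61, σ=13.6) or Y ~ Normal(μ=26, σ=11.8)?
X has larger variance (184.9600 > 139.2400)

Compute the variance for each distribution:

X ~ Normal(μ=61, σ=13.6):
Var(X) = 184.9600

Y ~ Normal(μ=26, σ=11.8):
Var(Y) = 139.2400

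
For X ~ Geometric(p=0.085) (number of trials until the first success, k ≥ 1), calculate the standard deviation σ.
11.2536

We have X ~ Geometric(p=0.085) (number of trials until the first success, k ≥ 1).

For a Geometric distribution with p=0.085 (number of trials until the first success, k ≥ 1):
σ = √Var(X) = 11.2536

The standard deviation is the square root of the variance.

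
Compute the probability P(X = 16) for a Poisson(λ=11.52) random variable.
0.045661

We have X ~ Poisson(λ=11.52).

For a Poisson distribution, the PMF gives us the probability of each outcome.

Using the PMF formula:
P(X = 16) = 0.045661

Rounded to 4 decimal places: 0.0457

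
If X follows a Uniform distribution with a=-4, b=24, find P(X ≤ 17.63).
0.772500

We have X ~ Uniform(a=-4, b=24).

The CDF gives us P(X ≤ k).

Using the CDF:
P(X ≤ 17.63) = 0.772500

This means there's approximately a 77.2% chance that X is at most 17.63.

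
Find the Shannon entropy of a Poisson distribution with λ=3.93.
2.0773 nats

We have X ~ Poisson(λ=3.93).

The Shannon entropy measures the uncertainty or information content of the distribution.

For a Poisson distribution with λ=3.93:
H(X) = 2.0773 nats

(In bits, this would be 2.9969 bits.)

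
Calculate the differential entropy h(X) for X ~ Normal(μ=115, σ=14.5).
4.0931 nats

We have X ~ Normal(μ=115, σ=14.5).

The differential entropy measures the uncertainty or information content of the distribution.

For a Normal distribution with μ=115, σ=14.5:
h(X) = 4.0931 nats

(In bits, this would be 5.9051 bits.)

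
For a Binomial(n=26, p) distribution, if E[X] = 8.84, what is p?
p = 0.34

For a Binomial(n, p) distribution:
E[X] = n × p

Given n = 26 and E[X] = 8.84:
8.84 = 26 × p
p = 8.84 / 26 = 0.34

Verification: Binomial(26, 0.34) has E[X] = 8.84 ✓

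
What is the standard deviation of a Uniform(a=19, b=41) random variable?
6.3509

We have X ~ Uniform(a=19, b=41).

For a Uniform distribution with a=19, b=41:
σ = √Var(X) = 6.3509

The standard deviation is the square root of the variance.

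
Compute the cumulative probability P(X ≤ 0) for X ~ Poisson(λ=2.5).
0.082085

We have X ~ Poisson(λ=2.5).

The CDF gives us P(X ≤ k).

Using the CDF:
P(X ≤ 0) = 0.082085

This means there's approximately a 8.2% chance that X is at most 0.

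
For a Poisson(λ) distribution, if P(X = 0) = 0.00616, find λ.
λ = 5.0897

For a Poisson(λ) distribution, the PMF at 0 is:
P(X = 0) = λ^0 e^(-λ) / 0! = e^(-λ)

Given P(X = 0) = 0.00616:
e^(-λ) = 0.00616
-λ = ln(0.00616)
λ = -ln(0.00616) = 5.0897

Verification: e^(-5.0897) = 0.00616 ✓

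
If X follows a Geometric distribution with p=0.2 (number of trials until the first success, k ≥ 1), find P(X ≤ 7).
0.790285

We have X ~ Geometric(p=0.2) (number of trials until the first success, k ≥ 1).

The CDF gives us P(X ≤ k).

Using the CDF:
P(X ≤ 7) = 0.790285

This means there's approximately a 79.0% chance that X is at most 7.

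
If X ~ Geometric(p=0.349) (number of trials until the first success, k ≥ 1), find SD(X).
2.3119

We have X ~ Geometric(p=0.349) (number of trials until the first success, k ≥ 1).

For a Geometric distribution with p=0.349 (number of trials until the first success, k ≥ 1):
σ = √Var(X) = 2.3119

The standard deviation is the square root of the variance.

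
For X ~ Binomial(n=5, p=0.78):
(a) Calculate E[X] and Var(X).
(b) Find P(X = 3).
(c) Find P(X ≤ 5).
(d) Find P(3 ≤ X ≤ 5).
(a) E[X] = 3.9000, Var(X) = 0.8580
(b) P(X = 3) = 0.229683
(c) P(X ≤ 5) = 1.000000
(d) P(3 ≤ X ≤ 5) = 0.925566

We have X ~ Binomial(n=5, p=0.78).

(a) Moments:
E[X] = 3.9000
Var(X) = 0.8580
σ = √Var(X) = 0.9263

(b) Point probability using PMF:
P(X = 3) = 0.229683

(c) Cumulative probability using CDF:
P(X ≤ 5) = F(5) = 1.000000

(d) Range probability:
P(3 ≤ X ≤ 5) = P(X ≤ 5) - P(X ≤ 2)
                   = F(5) - F(2)
                   = 1.000000 - 0.074434
                   = 0.925566

This means approximately 92.6% of outcomes fall in the interval [3, 5].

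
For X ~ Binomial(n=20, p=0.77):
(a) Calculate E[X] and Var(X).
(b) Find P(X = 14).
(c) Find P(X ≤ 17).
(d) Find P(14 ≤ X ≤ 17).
(a) E[X] = 15.4000, Var(X) = 3.5420
(b) P(X = 14) = 0.147782
(c) P(X ≤ 17) = 0.871563
(d) P(14 ≤ X ≤ 17) = 0.715813

We have X ~ Binomial(n=20, p=0.77).

(a) Moments:
E[X] = 15.4000
Var(X) = 3.5420
σ = √Var(X) = 1.8820

(b) Point probability using PMF:
P(X = 14) = 0.147782

(c) Cumulative probability using CDF:
P(X ≤ 17) = F(17) = 0.871563

(d) Range probability:
P(14 ≤ X ≤ 17) = P(X ≤ 17) - P(X ≤ 13)
                   = F(17) - F(13)
                   = 0.871563 - 0.155750
                   = 0.715813

This means approximately 71.6% of outcomes fall in the interval [14, 17].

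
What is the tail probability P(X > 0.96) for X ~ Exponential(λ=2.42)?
0.097960

We have X ~ Exponential(λ=2.42).

P(X > 0.96) = 1 - P(X ≤ 0.96)
                = 1 - F(0.96)
                = 1 - 0.902040
                = 0.097960

So there's approximately a 9.8% chance that X exceeds 0.96.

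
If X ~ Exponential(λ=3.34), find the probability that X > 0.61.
0.130367

We have X ~ Exponential(λ=3.34).

P(X > 0.61) = 1 - P(X ≤ 0.61)
                = 1 - F(0.61)
                = 1 - 0.869633
                = 0.130367

So there's approximately a 13.0% chance that X exceeds 0.61.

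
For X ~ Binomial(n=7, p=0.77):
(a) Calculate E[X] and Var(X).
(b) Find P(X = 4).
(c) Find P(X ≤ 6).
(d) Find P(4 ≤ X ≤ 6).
(a) E[X] = 5.3900, Var(X) = 1.2397
(b) P(X = 4) = 0.149697
(c) P(X ≤ 6) = 0.839515
(d) P(4 ≤ X ≤ 6) = 0.785954

We have X ~ Binomial(n=7, p=0.77).

(a) Moments:
E[X] = 5.3900
Var(X) = 1.2397
σ = √Var(X) = 1.1134

(b) Point probability using PMF:
P(X = 4) = 0.149697

(c) Cumulative probability using CDF:
P(X ≤ 6) = F(6) = 0.839515

(d) Range probability:
P(4 ≤ X ≤ 6) = P(X ≤ 6) - P(X ≤ 3)
                   = F(6) - F(3)
                   = 0.839515 - 0.053561
                   = 0.785954

This means approximately 78.6% of outcomes fall in the interval [4, 6].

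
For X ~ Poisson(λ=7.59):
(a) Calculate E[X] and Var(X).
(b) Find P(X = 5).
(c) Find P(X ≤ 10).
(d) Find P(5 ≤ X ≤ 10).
(a) E[X] = 7.5900, Var(X) = 7.5900
(b) P(X = 5) = 0.106104
(c) P(X ≤ 10) = 0.854398
(d) P(5 ≤ X ≤ 10) = 0.728762

We have X ~ Poisson(λ=7.59).

(a) Moments:
E[X] = 7.5900
Var(X) = 7.5900
σ = √Var(X) = 2.7550

(b) Point probability using PMF:
P(X = 5) = 0.106104

(c) Cumulative probability using CDF:
P(X ≤ 10) = F(10) = 0.854398

(d) Range probability:
P(5 ≤ X ≤ 10) = P(X ≤ 10) - P(X ≤ 4)
                   = F(10) - F(4)
                   = 0.854398 - 0.125636
                   = 0.728762

This means approximately 72.9% of outcomes fall in the interval [5, 10].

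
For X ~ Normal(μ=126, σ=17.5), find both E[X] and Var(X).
E[X] = 126.0000, Var(X) = 306.2500

We have X ~ Normal(μ=126, σ=17.5).

For a Normal distribution with μ=126, σ=17.5:

Expected value:
E[X] = 126.0000

Variance:
Var(X) = 306.2500

Standard deviation:
σ = √Var(X) = 17.5000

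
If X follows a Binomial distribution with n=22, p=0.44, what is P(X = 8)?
0.133996

We have X ~ Binomial(n=22, p=0.44).

For a Binomial distribution, the PMF gives us the probability of each outcome.

Using the PMF formula:
P(X = 8) = 0.133996

Rounded to 4 decimal places: 0.1340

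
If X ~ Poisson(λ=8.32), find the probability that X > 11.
0.136396

We have X ~ Poisson(λ=8.32).

P(X > 11) = 1 - P(X ≤ 11)
                = 1 - F(11)
                = 1 - 0.863604
                = 0.136396

So there's approximately a 13.6% chance that X exceeds 11.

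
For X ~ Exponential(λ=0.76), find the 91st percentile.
3.1683

We have X ~ Exponential(λ=0.76).

We want to find x such that P(X ≤ x) = 0.91.

This is the 91st percentile, which means 91% of values fall below this point.

Using the inverse CDF (quantile function):
x = F⁻¹(0.91) = 3.1683

Verification: P(X ≤ 3.1683) = 0.91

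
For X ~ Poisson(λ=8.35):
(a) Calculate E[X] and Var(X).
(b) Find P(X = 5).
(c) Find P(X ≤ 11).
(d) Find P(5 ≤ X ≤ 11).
(a) E[X] = 8.3500, Var(X) = 8.3500
(b) P(X = 5) = 0.079964
(c) P(X ≤ 11) = 0.861172
(d) P(5 ≤ X ≤ 11) = 0.779900

We have X ~ Poisson(λ=8.35).

(a) Moments:
E[X] = 8.3500
Var(X) = 8.3500
σ = √Var(X) = 2.8896

(b) Point probability using PMF:
P(X = 5) = 0.079964

(c) Cumulative probability using CDF:
P(X ≤ 11) = F(11) = 0.861172

(d) Range probability:
P(5 ≤ X ≤ 11) = P(X ≤ 11) - P(X ≤ 4)
                   = F(11) - F(4)
                   = 0.861172 - 0.081271
                   = 0.779900

This means approximately 78.0% of outcomes fall in the interval [5, 11].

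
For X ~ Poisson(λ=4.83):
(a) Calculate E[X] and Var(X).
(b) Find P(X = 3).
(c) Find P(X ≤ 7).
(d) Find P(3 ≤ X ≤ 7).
(a) E[X] = 4.8300, Var(X) = 4.8300
(b) P(X = 3) = 0.149985
(c) P(X ≤ 7) = 0.883771
(d) P(3 ≤ X ≤ 7) = 0.744051

We have X ~ Poisson(λ=4.83).

(a) Moments:
E[X] = 4.8300
Var(X) = 4.8300
σ = √Var(X) = 2.1977

(b) Point probability using PMF:
P(X = 3) = 0.149985

(c) Cumulative probability using CDF:
P(X ≤ 7) = F(7) = 0.883771

(d) Range probability:
P(3 ≤ X ≤ 7) = P(X ≤ 7) - P(X ≤ 2)
                   = F(7) - F(2)
                   = 0.883771 - 0.139720
                   = 0.744051

This means approximately 74.4% of outcomes fall in the interval [3, 7].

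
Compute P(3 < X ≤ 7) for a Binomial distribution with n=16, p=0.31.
0.692262

We have X ~ Binomial(n=16, p=0.31).

To find P(3 < X ≤ 7), we use:
P(3 < X ≤ 7) = P(X ≤ 7) - P(X ≤ 3)
                 = F(7) - F(3)
                 = 0.911885 - 0.219623
                 = 0.692262

So there's approximately a 69.2% chance that X falls in this range.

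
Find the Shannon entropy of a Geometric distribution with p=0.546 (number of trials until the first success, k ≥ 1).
1.2617 nats

We have X ~ Geometric(p=0.546) (number of trials until the first success, k ≥ 1).

The Shannon entropy measures the uncertainty or information content of the distribution.

For a Geometric distribution with p=0.546 (number of trials until the first success, k ≥ 1):
H(X) = 1.2617 nats

(In bits, this would be 1.8203 bits.)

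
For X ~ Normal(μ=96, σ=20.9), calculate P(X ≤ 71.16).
0.117315

We have X ~ Normal(μ=96, σ=20.9).

The CDF gives us P(X ≤ k).

Using the CDF:
P(X ≤ 71.16) = 0.117315

This means there's approximately a 11.7% chance that X is at most 71.16.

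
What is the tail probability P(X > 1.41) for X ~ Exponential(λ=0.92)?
0.273296

We have X ~ Exponential(λ=0.92).

P(X > 1.41) = 1 - P(X ≤ 1.41)
                = 1 - F(1.41)
                = 1 - 0.726704
                = 0.273296

So there's approximately a 27.3% chance that X exceeds 1.41.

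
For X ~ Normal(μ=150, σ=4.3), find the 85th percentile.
154.4567

We have X ~ Normal(μ=150, σ=4.3).

We want to find x such that P(X ≤ x) = 0.85.

This is the 85th percentile, which means 85% of values fall below this point.

Using the inverse CDF (quantile function):
x = F⁻¹(0.85) = 154.4567

Verification: P(X ≤ 154.4567) = 0.85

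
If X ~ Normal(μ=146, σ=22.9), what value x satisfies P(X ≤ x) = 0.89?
174.0875

We have X ~ Normal(μ=146, σ=22.9).

We want to find x such that P(X ≤ x) = 0.89.

This is the 89th percentile, which means 89% of values fall below this point.

Using the inverse CDF (quantile function):
x = F⁻¹(0.89) = 174.0875

Verification: P(X ≤ 174.0875) = 0.89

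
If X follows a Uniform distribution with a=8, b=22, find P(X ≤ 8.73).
0.052143

We have X ~ Uniform(a=8, b=22).

The CDF gives us P(X ≤ k).

Using the CDF:
P(X ≤ 8.73) = 0.052143

This means there's approximately a 5.2% chance that X is at most 8.73.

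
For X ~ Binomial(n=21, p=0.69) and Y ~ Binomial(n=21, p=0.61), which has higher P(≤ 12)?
Y has higher probability (P(Y ≤ 12) = 0.4386 > P(X ≤ 12) = 0.1728)

Compute P(≤ 12) for each distribution:

X ~ Binomial(n=21, p=0.69):
P(X ≤ 12) = 0.1728

Y ~ Binomial(n=21, p=0.61):
P(Y ≤ 12) = 0.4386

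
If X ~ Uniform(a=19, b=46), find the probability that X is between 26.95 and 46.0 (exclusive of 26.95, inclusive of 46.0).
0.705556

We have X ~ Uniform(a=19, b=46).

To find P(26.95 < X ≤ 46.0), we use:
P(26.95 < X ≤ 46.0) = P(X ≤ 46.0) - P(X ≤ 26.95)
                 = F(46.0) - F(26.95)
                 = 1.000000 - 0.294444
                 = 0.705556

So there's approximately a 70.6% chance that X falls in this range.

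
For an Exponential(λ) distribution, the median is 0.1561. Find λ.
λ = 4.4404

For X ~ Exponential(λ), the CDF is F(x) = 1 - e^(-λx).
The median m satisfies F(m) = 0.5:
1 - e^(-λm) = 0.5
e^(-λm) = 0.5
λm = ln(2)
m = ln(2) / λ

Given m = 0.1561:
λ = ln(2) / 0.1561 = 0.693147 / 0.1561 = 4.4404

Verification: ln(2) / 4.4404 = 0.1561 ✓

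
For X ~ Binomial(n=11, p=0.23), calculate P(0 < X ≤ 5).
0.920470

We have X ~ Binomial(n=11, p=0.23).

To find P(0 < X ≤ 5), we use:
P(0 < X ≤ 5) = P(X ≤ 5) - P(X ≤ 0)
                 = F(5) - F(0)
                 = 0.976886 - 0.056415
                 = 0.920470

So there's approximately a 92.0% chance that X falls in this range.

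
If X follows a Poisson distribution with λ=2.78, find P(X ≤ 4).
0.850777

We have X ~ Poisson(λ=2.78).

The CDF gives us P(X ≤ k).

Using the CDF:
P(X ≤ 4) = 0.850777

This means there's approximately a 85.1% chance that X is at most 4.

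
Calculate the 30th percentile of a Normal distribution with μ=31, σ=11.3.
25.0743

We have X ~ Normal(μ=31, σ=11.3).

We want to find x such that P(X ≤ x) = 0.3.

This is the 30th percentile, which means 30% of values fall below this point.

Using the inverse CDF (quantile function):
x = F⁻¹(0.3) = 25.0743

Verification: P(X ≤ 25.0743) = 0.3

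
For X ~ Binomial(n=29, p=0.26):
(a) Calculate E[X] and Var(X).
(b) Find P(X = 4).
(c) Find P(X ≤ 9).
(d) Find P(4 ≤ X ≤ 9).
(a) E[X] = 7.5400, Var(X) = 5.5796
(b) P(X = 4) = 0.058394
(c) P(X ≤ 9) = 0.799703
(d) P(4 ≤ X ≤ 9) = 0.764243

We have X ~ Binomial(n=29, p=0.26).

(a) Moments:
E[X] = 7.5400
Var(X) = 5.5796
σ = √Var(X) = 2.3621

(b) Point probability using PMF:
P(X = 4) = 0.058394

(c) Cumulative probability using CDF:
P(X ≤ 9) = F(9) = 0.799703

(d) Range probability:
P(4 ≤ X ≤ 9) = P(X ≤ 9) - P(X ≤ 3)
                   = F(9) - F(3)
                   = 0.799703 - 0.035460
                   = 0.764243

This means approximately 76.4% of outcomes fall in the interval [4, 9].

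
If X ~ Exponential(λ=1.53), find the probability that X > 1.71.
0.073073

We have X ~ Exponential(λ=1.53).

P(X > 1.71) = 1 - P(X ≤ 1.71)
                = 1 - F(1.71)
                = 1 - 0.926927
                = 0.073073

So there's approximately a 7.3% chance that X exceeds 1.71.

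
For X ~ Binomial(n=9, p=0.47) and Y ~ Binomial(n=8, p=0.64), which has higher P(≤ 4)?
X has higher probability (P(X ≤ 4) = 0.5735 > P(Y ≤ 4) = 0.3153)

Compute P(≤ 4) for each distribution:

X ~ Binomial(n=9, p=0.47):
P(X ≤ 4) = 0.5735

Y ~ Binomial(n=8, p=0.64):
P(Y ≤ 4) = 0.3153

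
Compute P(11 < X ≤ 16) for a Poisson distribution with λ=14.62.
0.488867

We have X ~ Poisson(λ=14.62).

To find P(11 < X ≤ 16), we use:
P(11 < X ≤ 16) = P(X ≤ 16) - P(X ≤ 11)
                 = F(16) - F(11)
                 = 0.700096 - 0.211229
                 = 0.488867

So there's approximately a 48.9% chance that X falls in this range.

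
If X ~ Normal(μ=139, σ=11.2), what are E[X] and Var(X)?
E[X] = 139.0000, Var(X) = 125.4400

We have X ~ Normal(μ=139, σ=11.2).

For a Normal distribution with μ=139, σ=11.2:

Expected value:
E[X] = 139.0000

Variance:
Var(X) = 125.4400

Standard deviation:
σ = √Var(X) = 11.2000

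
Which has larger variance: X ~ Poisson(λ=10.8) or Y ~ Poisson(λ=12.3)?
Y has larger variance (12.3000 > 10.8000)

Compute the variance for each distribution:

X ~ Poisson(λ=10.8):
Var(X) = 10.8000

Y ~ Poisson(λ=12.3):
Var(Y) = 12.3000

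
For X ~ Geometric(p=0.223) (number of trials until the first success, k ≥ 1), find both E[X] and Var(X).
E[X] = 4.4843, Var(X) = 15.6247

We have X ~ Geometric(p=0.223) (number of trials until the first success, k ≥ 1).

For a Geometric distribution with p=0.223 (number of trials until the first success, k ≥ 1):

Expected value:
E[X] = 4.4843

Variance:
Var(X) = 15.6247

Standard deviation:
σ = √Var(X) = 3.9528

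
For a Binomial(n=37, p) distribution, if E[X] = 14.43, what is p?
p = 0.39

For a Binomial(n, p) distribution:
E[X] = n × p

Given n = 37 and E[X] = 14.43:
14.43 = 37 × p
p = 14.43 / 37 = 0.39

Verification: Binomial(37, 0.39) has E[X] = 14.43 ✓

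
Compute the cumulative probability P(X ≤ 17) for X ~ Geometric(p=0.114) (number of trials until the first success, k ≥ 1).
0.872246

We have X ~ Geometric(p=0.114) (number of trials until the first success, k ≥ 1).

The CDF gives us P(X ≤ k).

Using the CDF:
P(X ≤ 17) = 0.872246

This means there's approximately a 87.2% chance that X is at most 17.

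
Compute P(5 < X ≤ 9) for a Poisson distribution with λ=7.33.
0.534962

We have X ~ Poisson(λ=7.33).

To find P(5 < X ≤ 9), we use:
P(5 < X ≤ 9) = P(X ≤ 9) - P(X ≤ 5)
                 = F(9) - F(5)
                 = 0.795521 - 0.260559
                 = 0.534962

So there's approximately a 53.5% chance that X falls in this range.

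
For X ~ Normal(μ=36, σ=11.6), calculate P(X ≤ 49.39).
0.875814

We have X ~ Normal(μ=36, σ=11.6).

The CDF gives us P(X ≤ k).

Using the CDF:
P(X ≤ 49.39) = 0.875814

This means there's approximately a 87.6% chance that X is at most 49.39.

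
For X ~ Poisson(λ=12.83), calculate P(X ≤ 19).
0.961770

We have X ~ Poisson(λ=12.83).

The CDF gives us P(X ≤ k).

Using the CDF:
P(X ≤ 19) = 0.961770

This means there's approximately a 96.2% chance that X is at most 19.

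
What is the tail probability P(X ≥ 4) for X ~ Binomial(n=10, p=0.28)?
0.297941

We have X ~ Binomial(n=10, p=0.28).

For discrete distributions, P(X ≥ 4) = 1 - P(X ≤ 3).

P(X ≤ 3) = 0.702059
P(X ≥ 4) = 1 - 0.702059 = 0.297941

So there's approximately a 29.8% chance that X is at least 4.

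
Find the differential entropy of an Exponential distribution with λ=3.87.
-0.3533 nats

We have X ~ Exponential(λ=3.87).

The differential entropy measures the uncertainty or information content of the distribution.

For an Exponential distribution with λ=3.87:
h(X) = -0.3533 nats

(In bits, this would be -0.5096 bits.)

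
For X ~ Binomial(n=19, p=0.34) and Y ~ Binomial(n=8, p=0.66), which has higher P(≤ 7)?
Y has higher probability (P(Y ≤ 7) = 0.9640 > P(X ≤ 7) = 0.6990)

Compute P(≤ 7) for each distribution:

X ~ Binomial(n=19, p=0.34):
P(X ≤ 7) = 0.6990

Y ~ Binomial(n=8, p=0.66):
P(Y ≤ 7) = 0.9640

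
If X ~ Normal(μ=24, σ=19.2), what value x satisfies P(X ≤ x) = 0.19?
7.1444

We have X ~ Normal(μ=24, σ=19.2).

We want to find x such that P(X ≤ x) = 0.19.

This is the 19th percentile, which means 19% of values fall below this point.

Using the inverse CDF (quantile function):
x = F⁻¹(0.19) = 7.1444

Verification: P(X ≤ 7.1444) = 0.19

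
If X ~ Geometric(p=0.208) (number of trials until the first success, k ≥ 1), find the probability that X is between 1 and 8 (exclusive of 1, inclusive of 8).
0.637189

We have X ~ Geometric(p=0.208) (number of trials until the first success, k ≥ 1).

To find P(1 < X ≤ 8), we use:
P(1 < X ≤ 8) = P(X ≤ 8) - P(X ≤ 1)
                 = F(8) - F(1)
                 = 0.845189 - 0.208000
                 = 0.637189

So there's approximately a 63.7% chance that X falls in this range.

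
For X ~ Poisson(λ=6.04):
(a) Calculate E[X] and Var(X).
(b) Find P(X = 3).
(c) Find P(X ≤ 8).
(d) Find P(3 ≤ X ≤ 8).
(a) E[X] = 6.0400, Var(X) = 6.0400
(b) P(X = 3) = 0.087462
(c) P(X ≤ 8) = 0.843080
(d) P(3 ≤ X ≤ 8) = 0.782872

We have X ~ Poisson(λ=6.04).

(a) Moments:
E[X] = 6.0400
Var(X) = 6.0400
σ = √Var(X) = 2.4576

(b) Point probability using PMF:
P(X = 3) = 0.087462

(c) Cumulative probability using CDF:
P(X ≤ 8) = F(8) = 0.843080

(d) Range probability:
P(3 ≤ X ≤ 8) = P(X ≤ 8) - P(X ≤ 2)
                   = F(8) - F(2)
                   = 0.843080 - 0.060208
                   = 0.782872

This means approximately 78.3% of outcomes fall in the interval [3, 8].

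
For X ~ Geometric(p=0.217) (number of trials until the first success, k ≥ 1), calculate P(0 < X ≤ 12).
0.946894

We have X ~ Geometric(p=0.217) (number of trials until the first success, k ≥ 1).

To find P(0 < X ≤ 12), we use:
P(0 < X ≤ 12) = P(X ≤ 12) - P(X ≤ 0)
                 = F(12) - F(0)
                 = 0.946894 - 0.000000
                 = 0.946894

So there's approximately a 94.7% chance that X falls in this range.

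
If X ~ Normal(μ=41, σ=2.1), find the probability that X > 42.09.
0.301864

We have X ~ Normal(μ=41, σ=2.1).

P(X > 42.09) = 1 - P(X ≤ 42.09)
                = 1 - F(42.09)
                = 1 - 0.698136
                = 0.301864

So there's approximately a 30.2% chance that X exceeds 42.09.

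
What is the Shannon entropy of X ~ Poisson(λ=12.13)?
2.6596 nats

We have X ~ Poisson(λ=12.13).

The Shannon entropy measures the uncertainty or information content of the distribution.

For a Poisson distribution with λ=12.13:
H(X) = 2.6596 nats

(In bits, this would be 3.8370 bits.)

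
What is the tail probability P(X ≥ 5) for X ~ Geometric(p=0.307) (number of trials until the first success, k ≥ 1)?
0.230639

We have X ~ Geometric(p=0.307) (number of trials until the first success, k ≥ 1).

For discrete distributions, P(X ≥ 5) = 1 - P(X ≤ 4).

P(X ≤ 4) = 0.769361
P(X ≥ 5) = 1 - 0.769361 = 0.230639

So there's approximately a 23.1% chance that X is at least 5.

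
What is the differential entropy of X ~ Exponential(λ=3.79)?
-0.3324 nats

We have X ~ Exponential(λ=3.79).

The differential entropy measures the uncertainty or information content of the distribution.

For an Exponential distribution with λ=3.79:
h(X) = -0.3324 nats

(In bits, this would be -0.4795 bits.)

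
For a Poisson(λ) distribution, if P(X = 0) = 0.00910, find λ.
λ = 4.6995

For a Poisson(λ) distribution, the PMF at 0 is:
P(X = 0) = λ^0 e^(-λ) / 0! = e^(-λ)

Given P(X = 0) = 0.00910:
e^(-λ) = 0.00910
-λ = ln(0.00910)
λ = -ln(0.00910) = 4.6995

Verification: e^(-4.6995) = 0.00910 ✓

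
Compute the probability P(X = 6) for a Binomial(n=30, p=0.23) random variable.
0.165869

We have X ~ Binomial(n=30, p=0.23).

For a Binomial distribution, the PMF gives us the probability of each outcome.

Using the PMF formula:
P(X = 6) = 0.165869

Rounded to 4 decimal places: 0.1659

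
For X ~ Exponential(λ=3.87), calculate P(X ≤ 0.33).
0.721155

We have X ~ Exponential(λ=3.87).

The CDF gives us P(X ≤ k).

Using the CDF:
P(X ≤ 0.33) = 0.721155

This means there's approximately a 72.1% chance that X is at most 0.33.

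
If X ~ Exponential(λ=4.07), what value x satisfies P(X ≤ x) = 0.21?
0.0579

We have X ~ Exponential(λ=4.07).

We want to find x such that P(X ≤ x) = 0.21.

This is the 21st percentile, which means 21% of values fall below this point.

Using the inverse CDF (quantile function):
x = F⁻¹(0.21) = 0.0579

Verification: P(X ≤ 0.0579) = 0.21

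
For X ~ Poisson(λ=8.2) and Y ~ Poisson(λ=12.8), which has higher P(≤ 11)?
X has higher probability (P(X ≤ 11) = 0.8731 > P(Y ≤ 11) = 0.3738)

Compute P(≤ 11) for each distribution:

X ~ Poisson(λ=8.2):
P(X ≤ 11) = 0.8731

Y ~ Poisson(λ=12.8):
P(Y ≤ 11) = 0.3738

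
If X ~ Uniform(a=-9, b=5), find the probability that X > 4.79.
0.015000

We have X ~ Uniform(a=-9, b=5).

P(X > 4.79) = 1 - P(X ≤ 4.79)
                = 1 - F(4.79)
                = 1 - 0.985000
                = 0.015000

So there's approximately a 1.5% chance that X exceeds 4.79.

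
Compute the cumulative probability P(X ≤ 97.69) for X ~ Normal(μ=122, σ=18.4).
0.093218

We have X ~ Normal(μ=122, σ=18.4).

The CDF gives us P(X ≤ k).

Using the CDF:
P(X ≤ 97.69) = 0.093218

This means there's approximately a 9.3% chance that X is at most 97.69.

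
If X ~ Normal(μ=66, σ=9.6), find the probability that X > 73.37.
0.221330

We have X ~ Normal(μ=66, σ=9.6).

P(X > 73.37) = 1 - P(X ≤ 73.37)
                = 1 - F(73.37)
                = 1 - 0.778670
                = 0.221330

So there's approximately a 22.1% chance that X exceeds 73.37.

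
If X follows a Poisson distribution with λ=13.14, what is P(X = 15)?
0.090324

We have X ~ Poisson(λ=13.14).

For a Poisson distribution, the PMF gives us the probability of each outcome.

Using the PMF formula:
P(X = 15) = 0.090324

Rounded to 4 decimal places: 0.0903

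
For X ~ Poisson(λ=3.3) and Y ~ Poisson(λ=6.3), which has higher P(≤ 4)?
X has higher probability (P(X ≤ 4) = 0.7626 > P(Y ≤ 4) = 0.2469)

Compute P(≤ 4) for each distribution:

X ~ Poisson(λ=3.3):
P(X ≤ 4) = 0.7626

Y ~ Poisson(λ=6.3):
P(Y ≤ 4) = 0.2469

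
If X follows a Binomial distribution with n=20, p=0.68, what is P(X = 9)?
0.018812

We have X ~ Binomial(n=20, p=0.68).

For a Binomial distribution, the PMF gives us the probability of each outcome.

Using the PMF formula:
P(X = 9) = 0.018812

Rounded to 4 decimal places: 0.0188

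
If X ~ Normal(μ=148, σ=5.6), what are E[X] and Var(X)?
E[X] = 148.0000, Var(X) = 31.3600

We have X ~ Normal(μ=148, σ=5.6).

For a Normal distribution with μ=148, σ=5.6:

Expected value:
E[X] = 148.0000

Variance:
Var(X) = 31.3600

Standard deviation:
σ = √Var(X) = 5.6000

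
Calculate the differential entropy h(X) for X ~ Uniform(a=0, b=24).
3.1781 nats

We have X ~ Uniform(a=0, b=24).

The differential entropy measures the uncertainty or information content of the distribution.

For a Uniform distribution with a=0, b=24:
h(X) = 3.1781 nats

(In bits, this would be 4.5850 bits.)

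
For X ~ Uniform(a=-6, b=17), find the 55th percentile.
6.6500

We have X ~ Uniform(a=-6, b=17).

We want to find x such that P(X ≤ x) = 0.55.

This is the 55th percentile, which means 55% of values fall below this point.

Using the inverse CDF (quantile function):
x = F⁻¹(0.55) = 6.6500

Verification: P(X ≤ 6.6500) = 0.55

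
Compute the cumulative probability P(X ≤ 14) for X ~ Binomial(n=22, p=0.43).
0.984751

We have X ~ Binomial(n=22, p=0.43).

The CDF gives us P(X ≤ k).

Using the CDF:
P(X ≤ 14) = 0.984751

This means there's approximately a 98.5% chance that X is at most 14.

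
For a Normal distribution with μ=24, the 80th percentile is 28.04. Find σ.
σ = 4.8003

For X ~ Normal(μ, σ), the p-th percentile satisfies x = μ + z_p × σ,
where z_p = Φ⁻¹(p) is the standard normal quantile.

Step 1: z_{0.8} = Φ⁻¹(0.8) = 0.8416

Step 2: Solve for σ:
28.04 = 24 + 0.8416 × σ
σ = (28.04 - 24) / 0.8416
σ = 4.04 / 0.8416
σ = 4.8003

Verification: μ + z × σ = 24 + 0.8416 × 4.8003 = 28.04 ✓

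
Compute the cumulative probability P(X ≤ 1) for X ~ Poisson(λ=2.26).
0.340183

We have X ~ Poisson(λ=2.26).

The CDF gives us P(X ≤ k).

Using the CDF:
P(X ≤ 1) = 0.340183

This means there's approximately a 34.0% chance that X is at most 1.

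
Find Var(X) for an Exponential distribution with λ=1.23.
0.6610

We have X ~ Exponential(λ=1.23).

For an Exponential distribution with λ=1.23:
Var(X) = 0.6610

The variance measures the spread of the distribution around the mean.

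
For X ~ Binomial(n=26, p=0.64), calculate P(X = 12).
0.028007

We have X ~ Binomial(n=26, p=0.64).

For a Binomial distribution, the PMF gives us the probability of each outcome.

Using the PMF formula:
P(X = 12) = 0.028007

Rounded to 4 decimal places: 0.0280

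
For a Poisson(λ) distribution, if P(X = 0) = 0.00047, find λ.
λ = 7.6628

For a Poisson(λ) distribution, the PMF at 0 is:
P(X = 0) = λ^0 e^(-λ) / 0! = e^(-λ)

Given P(X = 0) = 0.00047:
e^(-λ) = 0.00047
-λ = ln(0.00047)
λ = -ln(0.00047) = 7.6628

Verification: e^(-7.6628) = 0.00047 ✓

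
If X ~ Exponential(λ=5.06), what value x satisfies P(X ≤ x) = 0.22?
0.0491

We have X ~ Exponential(λ=5.06).

We want to find x such that P(X ≤ x) = 0.22.

This is the 22nd percentile, which means 22% of values fall below this point.

Using the inverse CDF (quantile function):
x = F⁻¹(0.22) = 0.0491

Verification: P(X ≤ 0.0491) = 0.22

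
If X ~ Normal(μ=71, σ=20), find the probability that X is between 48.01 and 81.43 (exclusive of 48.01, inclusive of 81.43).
0.573816

We have X ~ Normal(μ=71, σ=20).

To find P(48.01 < X ≤ 81.43), we use:
P(48.01 < X ≤ 81.43) = P(X ≤ 81.43) - P(X ≤ 48.01)
                 = F(81.43) - F(48.01)
                 = 0.698991 - 0.125175
                 = 0.573816

So there's approximately a 57.4% chance that X falls in this range.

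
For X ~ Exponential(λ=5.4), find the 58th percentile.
0.1606

We have X ~ Exponential(λ=5.4).

We want to find x such that P(X ≤ x) = 0.58.

This is the 58th percentile, which means 58% of values fall below this point.

Using the inverse CDF (quantile function):
x = F⁻¹(0.58) = 0.1606

Verification: P(X ≤ 0.1606) = 0.58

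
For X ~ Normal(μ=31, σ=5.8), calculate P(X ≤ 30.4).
0.458804

We have X ~ Normal(μ=31, σ=5.8).

The CDF gives us P(X ≤ k).

Using the CDF:
P(X ≤ 30.4) = 0.458804

This means there's approximately a 45.9% chance that X is at most 30.4.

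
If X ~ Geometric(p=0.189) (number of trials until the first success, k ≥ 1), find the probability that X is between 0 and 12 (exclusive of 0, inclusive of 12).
0.919044

We have X ~ Geometric(p=0.189) (number of trials until the first success, k ≥ 1).

To find P(0 < X ≤ 12), we use:
P(0 < X ≤ 12) = P(X ≤ 12) - P(X ≤ 0)
                 = F(12) - F(0)
                 = 0.919044 - 0.000000
                 = 0.919044

So there's approximately a 91.9% chance that X falls in this range.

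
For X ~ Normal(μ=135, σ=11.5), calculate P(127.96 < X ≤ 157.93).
0.706708

We have X ~ Normal(μ=135, σ=11.5).

To find P(127.96 < X ≤ 157.93), we use:
P(127.96 < X ≤ 157.93) = P(X ≤ 157.93) - P(X ≤ 127.96)
                 = F(157.93) - F(127.96)
                 = 0.976919 - 0.270211
                 = 0.706708

So there's approximately a 70.7% chance that X falls in this range.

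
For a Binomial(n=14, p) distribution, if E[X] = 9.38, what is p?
p = 0.67

For a Binomial(n, p) distribution:
E[X] = n × p

Given n = 14 and E[X] = 9.38:
9.38 = 14 × p
p = 9.38 / 14 = 0.67

Verification: Binomial(14, 0.67) has E[X] = 9.38 ✓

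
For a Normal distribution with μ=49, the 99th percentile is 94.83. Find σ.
σ = 19.7004

For X ~ Normal(μ, σ), the p-th percentile satisfies x = μ + z_p × σ,
where z_p = Φ⁻¹(p) is the standard normal quantile.

Step 1: z_{0.99} = Φ⁻¹(0.99) = 2.3263

Step 2: Solve for σ:
94.83 = 49 + 2.3263 × σ
σ = (94.83 - 49) / 2.3263
σ = 45.83 / 2.3263
σ = 19.7004

Verification: μ + z × σ = 49 + 2.3263 × 19.7004 = 94.83 ✓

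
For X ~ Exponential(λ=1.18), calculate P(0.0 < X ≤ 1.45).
0.819315

We have X ~ Exponential(λ=1.18).

To find P(0.0 < X ≤ 1.45), we use:
P(0.0 < X ≤ 1.45) = P(X ≤ 1.45) - P(X ≤ 0.0)
                 = F(1.45) - F(0.0)
                 = 0.819315 - 0.000000
                 = 0.819315

So there's approximately a 81.9% chance that X falls in this range.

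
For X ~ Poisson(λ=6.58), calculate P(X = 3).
0.065897

We have X ~ Poisson(λ=6.58).

For a Poisson distribution, the PMF gives us the probability of each outcome.

Using the PMF formula:
P(X = 3) = 0.065897

Rounded to 4 decimal places: 0.0659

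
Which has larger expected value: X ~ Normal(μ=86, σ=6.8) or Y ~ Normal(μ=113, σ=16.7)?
Y has larger mean (113.0000 > 86.0000)

Compute the expected value for each distribution:

X ~ Normal(μ=86, σ=6.8):
E[X] = 86.0000

Y ~ Normal(μ=113, σ=16.7):
E[Y] = 113.0000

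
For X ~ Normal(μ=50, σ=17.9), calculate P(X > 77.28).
0.063752

We have X ~ Normal(μ=50, σ=17.9).

P(X > 77.28) = 1 - P(X ≤ 77.28)
                = 1 - F(77.28)
                = 1 - 0.936248
                = 0.063752

So there's approximately a 6.4% chance that X exceeds 77.28.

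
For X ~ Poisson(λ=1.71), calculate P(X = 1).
0.309281

We have X ~ Poisson(λ=1.71).

For a Poisson distribution, the PMF gives us the probability of each outcome.

Using the PMF formula:
P(X = 1) = 0.309281

Rounded to 4 decimal places: 0.3093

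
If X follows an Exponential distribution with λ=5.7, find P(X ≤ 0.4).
0.897716

We have X ~ Exponential(λ=5.7).

The CDF gives us P(X ≤ k).

Using the CDF:
P(X ≤ 0.4) = 0.897716

This means there's approximately a 89.8% chance that X is at most 0.4.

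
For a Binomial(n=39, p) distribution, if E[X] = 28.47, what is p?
p = 0.73

For a Binomial(n, p) distribution:
E[X] = n × p

Given n = 39 and E[X] = 28.47:
28.47 = 39 × p
p = 28.47 / 39 = 0.73

Verification: Binomial(39, 0.73) has E[X] = 28.47 ✓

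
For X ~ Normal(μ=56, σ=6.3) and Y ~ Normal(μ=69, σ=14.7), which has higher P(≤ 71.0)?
X has higher probability (P(X ≤ 71.0) = 0.9914 > P(Y ≤ 71.0) = 0.5541)

Compute P(≤ 71.0) for each distribution:

X ~ Normal(μ=56, σ=6.3):
P(X ≤ 71.0) = 0.9914

Y ~ Normal(μ=69, σ=14.7):
P(Y ≤ 71.0) = 0.5541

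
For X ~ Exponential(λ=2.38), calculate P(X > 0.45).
0.342666

We have X ~ Exponential(λ=2.38).

P(X > 0.45) = 1 - P(X ≤ 0.45)
                = 1 - F(0.45)
                = 1 - 0.657334
                = 0.342666

So there's approximately a 34.3% chance that X exceeds 0.45.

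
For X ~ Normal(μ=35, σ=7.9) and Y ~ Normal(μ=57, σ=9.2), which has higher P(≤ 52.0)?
X has higher probability (P(X ≤ 52.0) = 0.9843 > P(Y ≤ 52.0) = 0.2934)

Compute P(≤ 52.0) for each distribution:

X ~ Normal(μ=35, σ=7.9):
P(X ≤ 52.0) = 0.9843

Y ~ Normal(μ=57, σ=9.2):
P(Y ≤ 52.0) = 0.2934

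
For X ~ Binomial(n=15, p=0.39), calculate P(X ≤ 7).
0.809809

We have X ~ Binomial(n=15, p=0.39).

The CDF gives us P(X ≤ k).

Using the CDF:
P(X ≤ 7) = 0.809809

This means there's approximately a 81.0% chance that X is at most 7.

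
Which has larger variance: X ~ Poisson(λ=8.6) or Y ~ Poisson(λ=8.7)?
Y has larger variance (8.7000 > 8.6000)

Compute the variance for each distribution:

X ~ Poisson(λ=8.6):
Var(X) = 8.6000

Y ~ Poisson(λ=8.7):
Var(Y) = 8.7000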